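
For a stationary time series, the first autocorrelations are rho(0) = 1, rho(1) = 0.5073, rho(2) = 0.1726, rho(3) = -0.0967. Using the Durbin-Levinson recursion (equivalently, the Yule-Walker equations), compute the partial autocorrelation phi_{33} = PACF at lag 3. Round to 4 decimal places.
\phi_{33} = -0.1860

The PACF at lag k is phi_{kk}, the last component of the solution
to the Yule-Walker system G_k phi = r_k where
  (G_k)_{ij} = rho(|i - j|), (r_k)_i = rho(i), i,j = 1..k.
Equivalently, Durbin-Levinson gives phi_{kk} iteratively:
  phi_{11} = rho(1)
  phi_{kk} = [rho(k) - sum_{j=1..k-1} phi_{k-1,j} rho(k-j)]
            / [1 - sum_{j=1..k-1} phi_{k-1,j} rho(j)],
  phi_{k,j} = phi_{k-1,j} - phi_{kk} phi_{k-1,k-j},  j = 1..k-1.
Step k = 1:
  phi_11 = rho(1) = 0.5073.
Step k = 2:
  phi_22 = [rho(2) - phi_11 rho(1)] / [1 - phi_11 rho(1)] = [0.1726 - (0.5073)(0.5073)] / [1 - (0.5073)(0.5073)]
         = -0.08475329 / 0.74264671 = -0.114123.
  Update: phi_21 = phi_11 - phi_22 phi_11 = 0.5073 - (-0.114123)(0.5073) = 0.565195.
Step k = 3:
  phi_33 = [rho(3) - phi_21 rho(2) - phi_22 rho(1)] / [1 - phi_21 rho(1) - phi_22 rho(2)]
    numerator   = -0.0967 - (0.565195)(0.1726) - (-0.114123)(0.5073) = -0.13635787
    denominator = 1 - (0.565195)(0.5073) - (-0.114123)(0.1726) = 0.73297439
  phi_33 = -0.13635787 / 0.73297439 = -0.186.
Therefore phi_{33} = -0.1860.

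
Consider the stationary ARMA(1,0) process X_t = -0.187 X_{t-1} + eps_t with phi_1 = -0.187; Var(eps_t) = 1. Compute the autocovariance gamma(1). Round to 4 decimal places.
\gamma(1) = -0.1938

Multiply the model equation by X_{t-k} and take expectations. With theta_0 = psi_0 = 1 and psi_j the MA(infinity) weights, this gives
  gamma(k) - sum_i phi_i gamma(k-i) = c_k,
  c_k = sigma^2 * sum_{j=k..q} theta_j psi_{j-k}   (c_k = 0 for k > q),
using gamma(-m) = gamma(m).
Pure AR (q = 0): c_0 = sigma^2 = 1, c_k = 0 for k >= 1.
Equations for k = 0 and k = 1 (AR order 1):
  gamma(0) = phi_1 gamma(1) + c_0
  gamma(1) = phi_1 gamma(0) + c_1
Substituting the second into the first: gamma(0) (1 - phi_1^2) = c_0 + phi_1 c_1, so
  gamma(0) = c_0 / (1 - phi_1^2) = 1 / (1 - (-0.187)^2) = 1 / 0.965031 = 1.036236.
  gamma(1) = phi_1 gamma(0) = (-0.187)(1.036236) = -0.193776.
Therefore gamma(1) = -0.1938 (to 4 decimal places).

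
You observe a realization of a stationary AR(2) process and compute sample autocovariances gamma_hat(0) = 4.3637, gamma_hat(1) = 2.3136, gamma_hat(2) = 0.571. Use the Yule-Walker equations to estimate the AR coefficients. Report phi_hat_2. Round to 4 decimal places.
\hat\phi_{2} = -0.2090

The Yule-Walker equations for an AR(p) process read, in matrix form,
  Gamma_p phi = r_p,   with   (Gamma_p)_{ij} = gamma(|i - j|),
                       (r_p)_i = gamma(i),   i,j = 1..p.
Substitute the sample gammas (Toeplitz matrix and right-hand side of size 2):
  Gamma_p = [[4.3637, 2.3136], [2.3136, 4.3637]]
  r_p     = [2.3136, 0.571]
Written out:
  4.3637 phi_1 + 2.3136 phi_2 = 2.3136
  2.3136 phi_1 + 4.3637 phi_2 = 0.571
Solve by Cramer's rule:
  det = gamma(0)^2 - gamma(1)^2 = (4.3637)^2 - (2.3136)^2 = 19.04187769 - 5.35274496 = 13.68913273
  phi_hat_1 = [gamma(1) gamma(0) - gamma(1) gamma(2)] / det = [(2.3136)(4.3637) - (2.3136)(0.571)] / 13.68913273 = 8.77479072 / 13.68913273 = 0.641
  phi_hat_2 = [gamma(0) gamma(2) - gamma(1)^2] / det = [(4.3637)(0.571) - (2.3136)^2] / 13.68913273 = -2.86107226 / 13.68913273 = -0.209
So phi_hat = [0.6410, -0.2090].
Therefore phi_hat_2 = -0.2090.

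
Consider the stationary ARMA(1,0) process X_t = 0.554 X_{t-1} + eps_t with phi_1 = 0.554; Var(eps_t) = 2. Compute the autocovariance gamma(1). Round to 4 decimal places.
\gamma(1) = 1.5987

Multiply the model equation by X_{t-k} and take expectations. With theta_0 = psi_0 = 1 and psi_j the MA(infinity) weights, this gives
  gamma(k) - sum_i phi_i gamma(k-i) = c_k,
  c_k = sigma^2 * sum_{j=k..q} theta_j psi_{j-k}   (c_k = 0 for k > q),
using gamma(-m) = gamma(m).
Pure AR (q = 0): c_0 = sigma^2 = 2, c_k = 0 for k >= 1.
Equations for k = 0 and k = 1 (AR order 1):
  gamma(0) = phi_1 gamma(1) + c_0
  gamma(1) = phi_1 gamma(0) + c_1
Substituting the second into the first: gamma(0) (1 - phi_1^2) = c_0 + phi_1 c_1, so
  gamma(0) = c_0 / (1 - phi_1^2) = 2 / (1 - (0.554)^2) = 2 / 0.693084 = 2.885653.
  gamma(1) = phi_1 gamma(0) = (0.554)(2.885653) = 1.598652.
Therefore gamma(1) = 1.5987 (to 4 decimal places).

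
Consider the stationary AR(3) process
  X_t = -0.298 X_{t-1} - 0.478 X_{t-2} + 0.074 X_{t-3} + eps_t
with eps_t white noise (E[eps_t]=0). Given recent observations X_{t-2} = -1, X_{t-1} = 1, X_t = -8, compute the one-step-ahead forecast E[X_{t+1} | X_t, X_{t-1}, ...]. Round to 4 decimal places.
E[X_{t+1} \mid \mathcal F_t] = 1.8320

For an AR(p) model X_t = c + sum_i phi_i X_{t-i} + eps_t, the
one-step-ahead conditional mean is
  E[X_{t+1} | X_t, ...] = c + sum_i phi_i X_{t+1-i}.
Substitute known values:
  E[X_{t+1} | ...] = (-0.298) * (-8) + (-0.478) * (1) + (0.074) * (-1)
                   = 1.8320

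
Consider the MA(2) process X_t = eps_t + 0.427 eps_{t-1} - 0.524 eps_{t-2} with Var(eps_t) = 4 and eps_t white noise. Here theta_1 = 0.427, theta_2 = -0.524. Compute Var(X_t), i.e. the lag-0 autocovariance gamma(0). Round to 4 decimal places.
\gamma(0) = 5.8276

For an MA(q) process X_t = eps_t + sum_i theta_i eps_{t-i} with
Var(eps_t) = sigma^2, the variance is
  gamma(0) = sigma^2 * (1 + sum_i theta_i^2).
  sum_i theta_i^2 = (0.427)^2 + (-0.524)^2 = 0.182329 + 0.274576 = 0.456905.
  gamma(0) = 4 * (1 + 0.456905) = 4 * 1.456905 = 5.82762, which rounds to 5.8276.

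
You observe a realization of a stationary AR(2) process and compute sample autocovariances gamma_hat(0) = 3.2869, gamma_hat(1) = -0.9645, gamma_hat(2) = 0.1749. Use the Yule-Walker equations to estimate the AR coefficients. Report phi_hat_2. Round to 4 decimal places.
\hat\phi_{2} = -0.0360

The Yule-Walker equations for an AR(p) process read, in matrix form,
  Gamma_p phi = r_p,   with   (Gamma_p)_{ij} = gamma(|i - j|),
                       (r_p)_i = gamma(i),   i,j = 1..p.
Substitute the sample gammas (Toeplitz matrix and right-hand side of size 2):
  Gamma_p = [[3.2869, -0.9645], [-0.9645, 3.2869]]
  r_p     = [-0.9645, 0.1749]
Written out:
  3.2869 phi_1 - 0.9645 phi_2 = -0.9645
  -0.9645 phi_1 + 3.2869 phi_2 = 0.1749
Solve by Cramer's rule:
  det = gamma(0)^2 - gamma(1)^2 = (3.2869)^2 - (-0.9645)^2 = 10.80371161 - 0.93026025 = 9.87345136
  phi_hat_1 = [gamma(1) gamma(0) - gamma(1) gamma(2)] / det = [(-0.9645)(3.2869) - (-0.9645)(0.1749)] / 9.87345136 = -3.001524 / 9.87345136 = -0.304
  phi_hat_2 = [gamma(0) gamma(2) - gamma(1)^2] / det = [(3.2869)(0.1749) - (-0.9645)^2] / 9.87345136 = -0.35538144 / 9.87345136 = -0.036
So phi_hat = [-0.3040, -0.0360].
Therefore phi_hat_2 = -0.0360.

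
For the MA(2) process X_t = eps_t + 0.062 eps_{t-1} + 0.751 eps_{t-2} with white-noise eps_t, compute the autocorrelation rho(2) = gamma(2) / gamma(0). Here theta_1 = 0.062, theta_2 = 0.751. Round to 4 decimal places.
\rho(2) = 0.4790

For an MA(q) process with theta_0 = 1, the autocovariance is
  gamma(k) = sigma^2 * sum_{i=0..q-k} theta_i * theta_{i+k},
and rho(k) = gamma(k) / gamma(0). Sigma^2 cancels.
  numerator   = (1)*(0.751) = 0.751.
  denominator = (1)^2 + (0.062)^2 + (0.751)^2 = 1.567845.
  rho(2) = 0.751 / 1.567845 = 0.4790.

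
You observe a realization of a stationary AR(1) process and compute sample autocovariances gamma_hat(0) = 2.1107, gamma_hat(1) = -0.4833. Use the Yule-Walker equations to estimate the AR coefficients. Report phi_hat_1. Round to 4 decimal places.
\hat\phi_{1} = -0.2290

The Yule-Walker equations for an AR(p) process read, in matrix form,
  Gamma_p phi = r_p,   with   (Gamma_p)_{ij} = gamma(|i - j|),
                       (r_p)_i = gamma(i),   i,j = 1..p.
Substitute the sample gammas (Toeplitz matrix and right-hand side of size 1):
  Gamma_p = [[2.1107]]
  r_p     = [-0.4833]
With p = 1 this is the single equation gamma(0) phi_1 = gamma(1):
  phi_hat_1 = gamma(1) / gamma(0) = -0.4833 / 2.1107 = -0.2290.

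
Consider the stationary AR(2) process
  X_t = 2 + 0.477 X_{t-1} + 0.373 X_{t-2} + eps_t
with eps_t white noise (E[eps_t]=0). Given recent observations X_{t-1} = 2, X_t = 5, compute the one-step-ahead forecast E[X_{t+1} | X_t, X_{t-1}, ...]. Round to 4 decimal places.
E[X_{t+1} \mid \mathcal F_t] = 5.1310

For an AR(p) model X_t = c + sum_i phi_i X_{t-i} + eps_t, the
one-step-ahead conditional mean is
  E[X_{t+1} | X_t, ...] = c + sum_i phi_i X_{t+1-i}.
Substitute known values:
  E[X_{t+1} | ...] = 2 + (0.477) * (5) + (0.373) * (2)
                   = 5.1310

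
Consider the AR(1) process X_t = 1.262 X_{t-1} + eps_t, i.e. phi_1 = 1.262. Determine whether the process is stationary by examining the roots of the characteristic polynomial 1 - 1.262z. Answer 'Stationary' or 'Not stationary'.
\text{Not stationary}

The AR(p) characteristic polynomial is P(z) = 1 - 1.262z.
Stationarity requires all roots to lie outside the unit circle, i.e. |z| > 1 for every root.
This is linear in z: 1 + (-1.262) z = 0  =>  z = -1/(-1.262) = 0.792393,  |z| = 0.792393.
Moduli of all roots: 0.7924.
All moduli strictly greater than 1? No.
Verdict: Not stationary.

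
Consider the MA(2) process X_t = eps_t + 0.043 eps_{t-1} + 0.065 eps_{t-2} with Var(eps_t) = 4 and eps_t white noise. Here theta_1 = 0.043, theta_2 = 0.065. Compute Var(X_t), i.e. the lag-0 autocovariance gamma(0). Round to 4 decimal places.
\gamma(0) = 4.0243

For an MA(q) process X_t = eps_t + sum_i theta_i eps_{t-i} with
Var(eps_t) = sigma^2, the variance is
  gamma(0) = sigma^2 * (1 + sum_i theta_i^2).
  sum_i theta_i^2 = (0.043)^2 + (0.065)^2 = 0.001849 + 0.004225 = 0.006074.
  gamma(0) = 4 * (1 + 0.006074) = 4 * 1.006074 = 4.024296, which rounds to 4.0243.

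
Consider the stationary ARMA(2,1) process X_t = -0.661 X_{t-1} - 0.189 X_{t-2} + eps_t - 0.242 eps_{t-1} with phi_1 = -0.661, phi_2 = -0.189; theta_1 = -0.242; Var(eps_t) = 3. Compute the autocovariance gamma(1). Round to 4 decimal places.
\gamma(1) = -3.9339

Multiply the model equation by X_{t-k} and take expectations. With theta_0 = psi_0 = 1 and psi_j the MA(infinity) weights, this gives
  gamma(k) - sum_i phi_i gamma(k-i) = c_k,
  c_k = sigma^2 * sum_{j=k..q} theta_j psi_{j-k}   (c_k = 0 for k > q),
using gamma(-m) = gamma(m).
psi-weights needed (psi_j = theta_j + sum_i phi_i psi_{j-i}):
  psi_1 = theta_1 + phi_1 = -0.242 + (-0.661) = -0.903
Right-hand sides:
  c_0 = sigma^2 (1 + theta_1 psi_1) = 3 * (1 + (-0.242)(-0.903)) = 3 * 1.218526 = 3.655578
  c_1 = sigma^2 theta_1 = 3 * (-0.242) = -0.726
  c_2 = 0
Equations for k = 0, 1, 2 (AR order 2, c_2 = 0):
  (E0) gamma(0) = phi_1 gamma(1) + phi_2 gamma(2) + c_0
  (E1) gamma(1) = phi_1 gamma(0) + phi_2 gamma(1) + c_1
  (E2) gamma(2) = phi_1 gamma(1) + phi_2 gamma(0)
From (E1): gamma(1) = A gamma(0) + B with
  A = phi_1 / (1 - phi_2) = -0.661 / 1.189 = -0.555929,   B = c_1 / (1 - phi_2) = -0.726 / 1.189 = -0.610597.
Insert (E2) into (E0): gamma(0) (1 - phi_2^2) = phi_1 (1 + phi_2) gamma(1) + c_0.
  phi_1 (1 + phi_2) = (-0.661)(0.811) = -0.536071,   1 - phi_2^2 = 0.964279.
Replace gamma(1) by A gamma(0) + B and collect gamma(0):
  gamma(0) [0.964279 - (-0.536071)(-0.555929)] = (-0.536071)(-0.610597) + 3.655578
  gamma(0) * 0.666261 = 3.982901
  gamma(0) = 3.982901 / 0.666261 = 5.977986.
  gamma(1) = A gamma(0) + B = (-0.555929)(5.977986) + (-0.610597) = -3.933935.
Therefore gamma(1) = -3.9339 (to 4 decimal places).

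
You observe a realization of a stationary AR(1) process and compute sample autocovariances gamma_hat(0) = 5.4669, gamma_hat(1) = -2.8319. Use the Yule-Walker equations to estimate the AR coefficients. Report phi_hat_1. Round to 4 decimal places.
\hat\phi_{1} = -0.5180

The Yule-Walker equations for an AR(p) process read, in matrix form,
  Gamma_p phi = r_p,   with   (Gamma_p)_{ij} = gamma(|i - j|),
                       (r_p)_i = gamma(i),   i,j = 1..p.
Substitute the sample gammas (Toeplitz matrix and right-hand side of size 1):
  Gamma_p = [[5.4669]]
  r_p     = [-2.8319]
With p = 1 this is the single equation gamma(0) phi_1 = gamma(1):
  phi_hat_1 = gamma(1) / gamma(0) = -2.8319 / 5.4669 = -0.5180.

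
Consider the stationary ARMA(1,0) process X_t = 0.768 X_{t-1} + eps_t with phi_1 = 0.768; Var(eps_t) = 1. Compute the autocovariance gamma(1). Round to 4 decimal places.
\gamma(1) = 1.8724

Multiply the model equation by X_{t-k} and take expectations. With theta_0 = psi_0 = 1 and psi_j the MA(infinity) weights, this gives
  gamma(k) - sum_i phi_i gamma(k-i) = c_k,
  c_k = sigma^2 * sum_{j=k..q} theta_j psi_{j-k}   (c_k = 0 for k > q),
using gamma(-m) = gamma(m).
Pure AR (q = 0): c_0 = sigma^2 = 1, c_k = 0 for k >= 1.
Equations for k = 0 and k = 1 (AR order 1):
  gamma(0) = phi_1 gamma(1) + c_0
  gamma(1) = phi_1 gamma(0) + c_1
Substituting the second into the first: gamma(0) (1 - phi_1^2) = c_0 + phi_1 c_1, so
  gamma(0) = c_0 / (1 - phi_1^2) = 1 / (1 - (0.768)^2) = 1 / 0.410176 = 2.437978.
  gamma(1) = phi_1 gamma(0) = (0.768)(2.437978) = 1.872367.
Therefore gamma(1) = 1.8724 (to 4 decimal places).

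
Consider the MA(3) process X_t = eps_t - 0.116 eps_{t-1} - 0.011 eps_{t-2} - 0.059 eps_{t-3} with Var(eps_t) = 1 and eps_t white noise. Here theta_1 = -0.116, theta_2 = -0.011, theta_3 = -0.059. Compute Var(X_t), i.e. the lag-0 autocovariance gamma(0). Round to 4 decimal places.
\gamma(0) = 1.0171

For an MA(q) process X_t = eps_t + sum_i theta_i eps_{t-i} with
Var(eps_t) = sigma^2, the variance is
  gamma(0) = sigma^2 * (1 + sum_i theta_i^2).
  sum_i theta_i^2 = (-0.116)^2 + (-0.011)^2 + (-0.059)^2 = 0.013456 + 0.000121 + 0.003481 = 0.017058.
  gamma(0) = 1 * (1 + 0.017058) = 1 * 1.017058 = 1.017058, which rounds to 1.0171.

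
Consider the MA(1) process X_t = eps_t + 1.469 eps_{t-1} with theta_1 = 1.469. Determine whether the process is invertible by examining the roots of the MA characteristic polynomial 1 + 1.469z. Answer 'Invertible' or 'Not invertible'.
\text{Not invertible}

The MA(q) characteristic polynomial is P(z) = 1 + 1.469z.
Invertibility requires all roots to lie outside the unit circle, i.e. |z| > 1 for every root.
This is linear in z: 1 + (1.469) z = 0  =>  z = -1/(1.469) = -0.680735,  |z| = 0.680735.
Moduli of all roots: 0.6807.
All moduli strictly greater than 1? No.
Verdict: Not invertible.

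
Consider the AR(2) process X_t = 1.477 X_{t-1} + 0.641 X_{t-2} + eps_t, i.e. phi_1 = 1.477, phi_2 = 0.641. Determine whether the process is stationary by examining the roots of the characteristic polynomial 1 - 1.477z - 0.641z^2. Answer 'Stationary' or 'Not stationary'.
\text{Not stationary}

The AR(p) characteristic polynomial is P(z) = 1 - 1.477z - 0.641z^2.
Stationarity requires all roots to lie outside the unit circle, i.e. |z| > 1 for every root.
Set 1 + (-1.477) z + (-0.641) z^2 = 0, i.e. a z^2 + b z + c = 0 with a = -0.641, b = -1.477, c = 1.
Discriminant D = b^2 - 4ac = (-1.477)^2 - 4*(-0.641)*1 = 2.181529 - (-2.564) = 4.745529.
D >= 0, so the roots are real: z = (-b +/- sqrt(D)) / (2a) = (1.477 +/- 2.178424) / (-1.282).
  z_1 = (1.477 + 2.178424) / (-1.282) = -2.8513,   |z_1| = 2.8513.
  z_2 = (1.477 - 2.178424) / (-1.282) = 0.5471,   |z_2| = 0.5471.
Moduli of all roots: 2.8513, 0.5471.
All moduli strictly greater than 1? No.
Verdict: Not stationary.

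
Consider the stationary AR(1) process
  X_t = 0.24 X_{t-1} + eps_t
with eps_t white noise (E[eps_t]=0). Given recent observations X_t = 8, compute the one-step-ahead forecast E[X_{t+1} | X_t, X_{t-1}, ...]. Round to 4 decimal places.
E[X_{t+1} \mid \mathcal F_t] = 1.9200

For an AR(p) model X_t = c + sum_i phi_i X_{t-i} + eps_t, the
one-step-ahead conditional mean is
  E[X_{t+1} | X_t, ...] = c + sum_i phi_i X_{t+1-i}.
Substitute known values:
  E[X_{t+1} | ...] = (0.24) * (8)
                   = 1.9200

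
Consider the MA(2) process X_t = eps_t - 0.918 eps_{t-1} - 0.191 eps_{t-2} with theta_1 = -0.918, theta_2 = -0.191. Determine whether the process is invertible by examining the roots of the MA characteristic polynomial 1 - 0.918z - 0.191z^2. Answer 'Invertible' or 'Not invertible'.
\text{Not invertible}

The MA(q) characteristic polynomial is P(z) = 1 - 0.918z - 0.191z^2.
Invertibility requires all roots to lie outside the unit circle, i.e. |z| > 1 for every root.
Set 1 + (-0.918) z + (-0.191) z^2 = 0, i.e. a z^2 + b z + c = 0 with a = -0.191, b = -0.918, c = 1.
Discriminant D = b^2 - 4ac = (-0.918)^2 - 4*(-0.191)*1 = 0.842724 - (-0.764) = 1.606724.
D >= 0, so the roots are real: z = (-b +/- sqrt(D)) / (2a) = (0.918 +/- 1.267566) / (-0.382).
  z_1 = (0.918 + 1.267566) / (-0.382) = -5.7214,   |z_1| = 5.7214.
  z_2 = (0.918 - 1.267566) / (-0.382) = 0.9151,   |z_2| = 0.9151.
Moduli of all roots: 5.7214, 0.9151.
All moduli strictly greater than 1? No.
Verdict: Not invertible.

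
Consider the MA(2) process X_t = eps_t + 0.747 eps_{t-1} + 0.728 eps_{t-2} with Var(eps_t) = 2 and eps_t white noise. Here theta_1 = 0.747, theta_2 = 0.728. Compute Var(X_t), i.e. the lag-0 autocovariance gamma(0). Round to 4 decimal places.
\gamma(0) = 4.1760

For an MA(q) process X_t = eps_t + sum_i theta_i eps_{t-i} with
Var(eps_t) = sigma^2, the variance is
  gamma(0) = sigma^2 * (1 + sum_i theta_i^2).
  sum_i theta_i^2 = (0.747)^2 + (0.728)^2 = 0.558009 + 0.529984 = 1.087993.
  gamma(0) = 2 * (1 + 1.087993) = 2 * 2.087993 = 4.175986, which rounds to 4.1760.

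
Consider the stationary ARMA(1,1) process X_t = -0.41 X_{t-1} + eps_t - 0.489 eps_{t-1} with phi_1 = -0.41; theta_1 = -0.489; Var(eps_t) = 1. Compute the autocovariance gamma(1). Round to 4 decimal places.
\gamma(1) = -1.2973

Multiply the model equation by X_{t-k} and take expectations. With theta_0 = psi_0 = 1 and psi_j the MA(infinity) weights, this gives
  gamma(k) - sum_i phi_i gamma(k-i) = c_k,
  c_k = sigma^2 * sum_{j=k..q} theta_j psi_{j-k}   (c_k = 0 for k > q),
using gamma(-m) = gamma(m).
psi-weights needed (psi_j = theta_j + sum_i phi_i psi_{j-i}):
  psi_1 = theta_1 + phi_1 = -0.489 + (-0.41) = -0.899
Right-hand sides:
  c_0 = sigma^2 (1 + theta_1 psi_1) = 1 * (1 + (-0.489)(-0.899)) = 1 * 1.439611 = 1.439611
  c_1 = sigma^2 theta_1 = 1 * (-0.489) = -0.489
  c_2 = 0
Equations for k = 0 and k = 1 (AR order 1):
  gamma(0) = phi_1 gamma(1) + c_0
  gamma(1) = phi_1 gamma(0) + c_1
Substituting the second into the first: gamma(0) (1 - phi_1^2) = c_0 + phi_1 c_1, so
  gamma(0) = (c_0 + phi_1 c_1) / (1 - phi_1^2) = (1.439611 + (-0.41)(-0.489)) / (1 - (-0.41)^2) = 1.640101 / 0.8319 = 1.971512.
  gamma(1) = phi_1 gamma(0) + c_1 = (-0.41)(1.971512) + (-0.489) = -1.29732.
Therefore gamma(1) = -1.2973 (to 4 decimal places).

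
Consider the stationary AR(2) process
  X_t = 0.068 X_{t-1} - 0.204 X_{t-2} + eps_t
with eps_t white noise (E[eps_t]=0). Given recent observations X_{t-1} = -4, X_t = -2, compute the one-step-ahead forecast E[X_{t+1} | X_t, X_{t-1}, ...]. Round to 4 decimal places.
E[X_{t+1} \mid \mathcal F_t] = 0.6800

For an AR(p) model X_t = c + sum_i phi_i X_{t-i} + eps_t, the
one-step-ahead conditional mean is
  E[X_{t+1} | X_t, ...] = c + sum_i phi_i X_{t+1-i}.
Substitute known values:
  E[X_{t+1} | ...] = (0.068) * (-2) + (-0.204) * (-4)
                   = 0.6800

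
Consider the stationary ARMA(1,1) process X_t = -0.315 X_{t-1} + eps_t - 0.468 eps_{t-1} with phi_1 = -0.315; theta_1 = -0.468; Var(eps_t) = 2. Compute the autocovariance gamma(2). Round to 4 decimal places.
\gamma(2) = 0.6284

Multiply the model equation by X_{t-k} and take expectations. With theta_0 = psi_0 = 1 and psi_j the MA(infinity) weights, this gives
  gamma(k) - sum_i phi_i gamma(k-i) = c_k,
  c_k = sigma^2 * sum_{j=k..q} theta_j psi_{j-k}   (c_k = 0 for k > q),
using gamma(-m) = gamma(m).
psi-weights needed (psi_j = theta_j + sum_i phi_i psi_{j-i}):
  psi_1 = theta_1 + phi_1 = -0.468 + (-0.315) = -0.783
Right-hand sides:
  c_0 = sigma^2 (1 + theta_1 psi_1) = 2 * (1 + (-0.468)(-0.783)) = 2 * 1.366444 = 2.732888
  c_1 = sigma^2 theta_1 = 2 * (-0.468) = -0.936
  c_2 = 0
Equations for k = 0 and k = 1 (AR order 1):
  gamma(0) = phi_1 gamma(1) + c_0
  gamma(1) = phi_1 gamma(0) + c_1
Substituting the second into the first: gamma(0) (1 - phi_1^2) = c_0 + phi_1 c_1, so
  gamma(0) = (c_0 + phi_1 c_1) / (1 - phi_1^2) = (2.732888 + (-0.315)(-0.936)) / (1 - (-0.315)^2) = 3.027728 / 0.900775 = 3.361248.
  gamma(1) = phi_1 gamma(0) + c_1 = (-0.315)(3.361248) + (-0.936) = -1.994793.
For k = 2 (> q): gamma(2) = phi_1 gamma(1) = (-0.315)(-1.994793) = 0.62836.
Therefore gamma(2) = 0.6284 (to 4 decimal places).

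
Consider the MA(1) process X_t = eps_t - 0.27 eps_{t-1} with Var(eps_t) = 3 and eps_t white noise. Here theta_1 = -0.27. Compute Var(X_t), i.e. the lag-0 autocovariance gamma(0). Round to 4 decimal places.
\gamma(0) = 3.2187

For an MA(q) process X_t = eps_t + sum_i theta_i eps_{t-i} with
Var(eps_t) = sigma^2, the variance is
  gamma(0) = sigma^2 * (1 + sum_i theta_i^2).
  sum_i theta_i^2 = (-0.27)^2 = 0.0729.
  gamma(0) = 3 * (1 + 0.0729) = 3 * 1.0729 = 3.2187.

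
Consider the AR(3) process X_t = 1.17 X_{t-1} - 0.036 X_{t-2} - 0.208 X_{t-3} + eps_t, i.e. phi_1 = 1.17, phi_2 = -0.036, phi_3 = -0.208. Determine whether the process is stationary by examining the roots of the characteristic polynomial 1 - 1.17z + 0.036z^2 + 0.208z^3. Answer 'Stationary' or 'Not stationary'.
\text{Stationary}

The AR(p) characteristic polynomial is P(z) = 1 - 1.17z + 0.036z^2 + 0.208z^3.
Stationarity requires all roots to lie outside the unit circle, i.e. |z| > 1 for every root.
Degree 3: look for a simple real root z0 first, then factor out (1 - z/z0) and solve the remaining quadratic.
Testing z0 = 1.25: P(1.25) = 1 + (-1.17)(1.25) + (0.036)(1.25)^2 + (0.208)(1.25)^3
  = 1 + (-1.4625) + (0.05625) + (0.40625) = 0.  So z_0 = 1.25 is a root, |z_0| = 1.25.
Divide out the factor (1 - 0.8 z) = (1 - z/z0) (since 1/z0 = 0.8):
  P(z) = (1 - 0.8 z)(1 + (-0.37) z + (-0.26) z^2)
  [check: z-coef -0.37 - (0.8) = -1.17; z^2-coef -0.26 - (0.8)(-0.37) = 0.036; z^3-coef -(0.8)(-0.26) = 0.208.]
Remaining roots from the quadratic factor 1 + (-0.37) z + (-0.26) z^2:
  Set 1 + (-0.37) z + (-0.26) z^2 = 0, i.e. a z^2 + b z + c = 0 with a = -0.26, b = -0.37, c = 1.
  Discriminant D = b^2 - 4ac = (-0.37)^2 - 4*(-0.26)*1 = 0.1369 - (-1.04) = 1.1769.
  D >= 0, so the roots are real: z = (-b +/- sqrt(D)) / (2a) = (0.37 +/- 1.08485) / (-0.52).
    z_1 = (0.37 + 1.08485) / (-0.52) = -2.7978,   |z_1| = 2.7978.
    z_2 = (0.37 - 1.08485) / (-0.52) = 1.3747,   |z_2| = 1.3747.
Moduli of all roots: 1.2500, 2.7978, 1.3747.
All moduli strictly greater than 1? Yes.
Verdict: Stationary.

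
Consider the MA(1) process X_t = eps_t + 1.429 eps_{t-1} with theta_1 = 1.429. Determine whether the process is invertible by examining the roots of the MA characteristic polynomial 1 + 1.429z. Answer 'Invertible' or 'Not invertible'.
\text{Not invertible}

The MA(q) characteristic polynomial is P(z) = 1 + 1.429z.
Invertibility requires all roots to lie outside the unit circle, i.e. |z| > 1 for every root.
This is linear in z: 1 + (1.429) z = 0  =>  z = -1/(1.429) = -0.69979,  |z| = 0.69979.
Moduli of all roots: 0.6998.
All moduli strictly greater than 1? No.
Verdict: Not invertible.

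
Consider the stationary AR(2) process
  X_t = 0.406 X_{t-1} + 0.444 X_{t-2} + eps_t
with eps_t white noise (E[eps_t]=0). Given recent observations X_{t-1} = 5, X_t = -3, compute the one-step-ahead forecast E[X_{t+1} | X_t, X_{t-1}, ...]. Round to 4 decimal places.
E[X_{t+1} \mid \mathcal F_t] = 1.0020

For an AR(p) model X_t = c + sum_i phi_i X_{t-i} + eps_t, the
one-step-ahead conditional mean is
  E[X_{t+1} | X_t, ...] = c + sum_i phi_i X_{t+1-i}.
Substitute known values:
  E[X_{t+1} | ...] = (0.406) * (-3) + (0.444) * (5)
                   = 1.0020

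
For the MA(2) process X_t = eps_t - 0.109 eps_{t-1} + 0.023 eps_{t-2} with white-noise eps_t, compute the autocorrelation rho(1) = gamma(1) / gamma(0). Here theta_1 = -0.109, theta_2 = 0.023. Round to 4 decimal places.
\rho(1) = -0.1101

For an MA(q) process with theta_0 = 1, the autocovariance is
  gamma(k) = sigma^2 * sum_{i=0..q-k} theta_i * theta_{i+k},
and rho(k) = gamma(k) / gamma(0). Sigma^2 cancels.
  numerator   = (1)*(-0.109) + (-0.109)*(0.023) = -0.111507.
  denominator = (1)^2 + (-0.109)^2 + (0.023)^2 = 1.01241.
  rho(1) = -0.111507 / 1.01241 = -0.1101.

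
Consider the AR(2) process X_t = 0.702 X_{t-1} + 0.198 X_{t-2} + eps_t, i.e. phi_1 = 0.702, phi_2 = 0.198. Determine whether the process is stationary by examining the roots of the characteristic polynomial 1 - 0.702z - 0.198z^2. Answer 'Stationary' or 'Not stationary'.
\text{Stationary}

The AR(p) characteristic polynomial is P(z) = 1 - 0.702z - 0.198z^2.
Stationarity requires all roots to lie outside the unit circle, i.e. |z| > 1 for every root.
Set 1 + (-0.702) z + (-0.198) z^2 = 0, i.e. a z^2 + b z + c = 0 with a = -0.198, b = -0.702, c = 1.
Discriminant D = b^2 - 4ac = (-0.702)^2 - 4*(-0.198)*1 = 0.492804 - (-0.792) = 1.284804.
D >= 0, so the roots are real: z = (-b +/- sqrt(D)) / (2a) = (0.702 +/- 1.133492) / (-0.396).
  z_1 = (0.702 + 1.133492) / (-0.396) = -4.6351,   |z_1| = 4.6351.
  z_2 = (0.702 - 1.133492) / (-0.396) = 1.0896,   |z_2| = 1.0896.
Moduli of all roots: 4.6351, 1.0896.
All moduli strictly greater than 1? Yes.
Verdict: Stationary.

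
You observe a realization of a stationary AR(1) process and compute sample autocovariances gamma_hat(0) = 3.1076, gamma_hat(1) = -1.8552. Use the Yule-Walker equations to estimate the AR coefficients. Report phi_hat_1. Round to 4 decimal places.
\hat\phi_{1} = -0.5970

The Yule-Walker equations for an AR(p) process read, in matrix form,
  Gamma_p phi = r_p,   with   (Gamma_p)_{ij} = gamma(|i - j|),
                       (r_p)_i = gamma(i),   i,j = 1..p.
Substitute the sample gammas (Toeplitz matrix and right-hand side of size 1):
  Gamma_p = [[3.1076]]
  r_p     = [-1.8552]
With p = 1 this is the single equation gamma(0) phi_1 = gamma(1):
  phi_hat_1 = gamma(1) / gamma(0) = -1.8552 / 3.1076 = -0.5970.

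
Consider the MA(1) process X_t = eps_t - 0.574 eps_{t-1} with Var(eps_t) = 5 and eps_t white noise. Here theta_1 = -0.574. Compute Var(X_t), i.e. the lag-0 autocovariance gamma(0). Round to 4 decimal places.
\gamma(0) = 6.6474

For an MA(q) process X_t = eps_t + sum_i theta_i eps_{t-i} with
Var(eps_t) = sigma^2, the variance is
  gamma(0) = sigma^2 * (1 + sum_i theta_i^2).
  sum_i theta_i^2 = (-0.574)^2 = 0.329476.
  gamma(0) = 5 * (1 + 0.329476) = 5 * 1.329476 = 6.64738, which rounds to 6.6474.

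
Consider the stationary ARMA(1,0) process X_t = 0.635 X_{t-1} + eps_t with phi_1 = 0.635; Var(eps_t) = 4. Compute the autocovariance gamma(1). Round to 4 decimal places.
\gamma(1) = 4.2562

Multiply the model equation by X_{t-k} and take expectations. With theta_0 = psi_0 = 1 and psi_j the MA(infinity) weights, this gives
  gamma(k) - sum_i phi_i gamma(k-i) = c_k,
  c_k = sigma^2 * sum_{j=k..q} theta_j psi_{j-k}   (c_k = 0 for k > q),
using gamma(-m) = gamma(m).
Pure AR (q = 0): c_0 = sigma^2 = 4, c_k = 0 for k >= 1.
Equations for k = 0 and k = 1 (AR order 1):
  gamma(0) = phi_1 gamma(1) + c_0
  gamma(1) = phi_1 gamma(0) + c_1
Substituting the second into the first: gamma(0) (1 - phi_1^2) = c_0 + phi_1 c_1, so
  gamma(0) = c_0 / (1 - phi_1^2) = 4 / (1 - (0.635)^2) = 4 / 0.596775 = 6.702694.
  gamma(1) = phi_1 gamma(0) = (0.635)(6.702694) = 4.25621.
Therefore gamma(1) = 4.2562 (to 4 decimal places).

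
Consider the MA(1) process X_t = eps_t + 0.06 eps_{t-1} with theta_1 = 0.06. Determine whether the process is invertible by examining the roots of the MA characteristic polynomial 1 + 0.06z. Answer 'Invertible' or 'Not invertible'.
\text{Invertible}

The MA(q) characteristic polynomial is P(z) = 1 + 0.06z.
Invertibility requires all roots to lie outside the unit circle, i.e. |z| > 1 for every root.
This is linear in z: 1 + (0.06) z = 0  =>  z = -1/(0.06) = -16.666667,  |z| = 16.666667.
Moduli of all roots: 16.6667.
All moduli strictly greater than 1? Yes.
Verdict: Invertible.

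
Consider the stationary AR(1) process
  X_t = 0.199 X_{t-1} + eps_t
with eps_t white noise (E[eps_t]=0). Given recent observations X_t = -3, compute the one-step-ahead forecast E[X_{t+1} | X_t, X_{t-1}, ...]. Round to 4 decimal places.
E[X_{t+1} \mid \mathcal F_t] = -0.5970

For an AR(p) model X_t = c + sum_i phi_i X_{t-i} + eps_t, the
one-step-ahead conditional mean is
  E[X_{t+1} | X_t, ...] = c + sum_i phi_i X_{t+1-i}.
Substitute known values:
  E[X_{t+1} | ...] = (0.199) * (-3)
                   = -0.5970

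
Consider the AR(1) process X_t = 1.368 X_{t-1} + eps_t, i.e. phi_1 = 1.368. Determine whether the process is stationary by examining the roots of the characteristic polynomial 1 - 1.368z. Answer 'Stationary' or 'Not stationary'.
\text{Not stationary}

The AR(p) characteristic polynomial is P(z) = 1 - 1.368z.
Stationarity requires all roots to lie outside the unit circle, i.e. |z| > 1 for every root.
This is linear in z: 1 + (-1.368) z = 0  =>  z = -1/(-1.368) = 0.730994,  |z| = 0.730994.
Moduli of all roots: 0.7310.
All moduli strictly greater than 1? No.
Verdict: Not stationary.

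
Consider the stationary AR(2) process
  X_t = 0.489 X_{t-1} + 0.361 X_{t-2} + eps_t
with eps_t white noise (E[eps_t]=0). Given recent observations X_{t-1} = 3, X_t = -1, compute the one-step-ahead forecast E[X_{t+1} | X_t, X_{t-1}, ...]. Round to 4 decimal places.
E[X_{t+1} \mid \mathcal F_t] = 0.5940

For an AR(p) model X_t = c + sum_i phi_i X_{t-i} + eps_t, the
one-step-ahead conditional mean is
  E[X_{t+1} | X_t, ...] = c + sum_i phi_i X_{t+1-i}.
Substitute known values:
  E[X_{t+1} | ...] = (0.489) * (-1) + (0.361) * (3)
                   = 0.5940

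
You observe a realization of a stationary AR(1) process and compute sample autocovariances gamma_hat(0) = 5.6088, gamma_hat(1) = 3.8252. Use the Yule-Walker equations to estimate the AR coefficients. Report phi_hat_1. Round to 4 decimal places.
\hat\phi_{1} = 0.6820

The Yule-Walker equations for an AR(p) process read, in matrix form,
  Gamma_p phi = r_p,   with   (Gamma_p)_{ij} = gamma(|i - j|),
                       (r_p)_i = gamma(i),   i,j = 1..p.
Substitute the sample gammas (Toeplitz matrix and right-hand side of size 1):
  Gamma_p = [[5.6088]]
  r_p     = [3.8252]
With p = 1 this is the single equation gamma(0) phi_1 = gamma(1):
  phi_hat_1 = gamma(1) / gamma(0) = 3.8252 / 5.6088 = 0.6820.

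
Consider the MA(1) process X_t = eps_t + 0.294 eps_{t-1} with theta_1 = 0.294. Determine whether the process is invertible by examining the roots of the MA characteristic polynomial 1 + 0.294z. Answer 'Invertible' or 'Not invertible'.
\text{Invertible}

The MA(q) characteristic polynomial is P(z) = 1 + 0.294z.
Invertibility requires all roots to lie outside the unit circle, i.e. |z| > 1 for every root.
This is linear in z: 1 + (0.294) z = 0  =>  z = -1/(0.294) = -3.401361,  |z| = 3.401361.
Moduli of all roots: 3.4014.
All moduli strictly greater than 1? Yes.
Verdict: Invertible.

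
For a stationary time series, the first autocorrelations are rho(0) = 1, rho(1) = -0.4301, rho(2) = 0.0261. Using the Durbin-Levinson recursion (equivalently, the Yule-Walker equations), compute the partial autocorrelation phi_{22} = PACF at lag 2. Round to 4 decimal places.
\phi_{22} = -0.1949

The PACF at lag k is phi_{kk}, the last component of the solution
to the Yule-Walker system G_k phi = r_k where
  (G_k)_{ij} = rho(|i - j|), (r_k)_i = rho(i), i,j = 1..k.
Equivalently, Durbin-Levinson gives phi_{kk} iteratively:
  phi_{11} = rho(1)
  phi_{kk} = [rho(k) - sum_{j=1..k-1} phi_{k-1,j} rho(k-j)]
            / [1 - sum_{j=1..k-1} phi_{k-1,j} rho(j)],
  phi_{k,j} = phi_{k-1,j} - phi_{kk} phi_{k-1,k-j},  j = 1..k-1.
Step k = 1:
  phi_11 = rho(1) = -0.4301.
Step k = 2:
  phi_22 = [rho(2) - phi_11 rho(1)] / [1 - phi_11 rho(1)] = [0.0261 - (-0.4301)(-0.4301)] / [1 - (-0.4301)(-0.4301)]
         = -0.15888601 / 0.81501399 = -0.1949.
Therefore phi_{22} = -0.1949.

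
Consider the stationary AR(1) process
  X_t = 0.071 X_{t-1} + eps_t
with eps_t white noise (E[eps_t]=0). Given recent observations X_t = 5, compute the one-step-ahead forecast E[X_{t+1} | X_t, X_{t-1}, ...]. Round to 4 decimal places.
E[X_{t+1} \mid \mathcal F_t] = 0.3550

For an AR(p) model X_t = c + sum_i phi_i X_{t-i} + eps_t, the
one-step-ahead conditional mean is
  E[X_{t+1} | X_t, ...] = c + sum_i phi_i X_{t+1-i}.
Substitute known values:
  E[X_{t+1} | ...] = (0.071) * (5)
                   = 0.3550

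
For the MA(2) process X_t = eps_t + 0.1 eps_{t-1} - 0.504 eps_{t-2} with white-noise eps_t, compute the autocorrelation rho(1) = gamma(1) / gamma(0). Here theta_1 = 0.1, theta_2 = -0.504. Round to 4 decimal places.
\rho(1) = 0.0392

For an MA(q) process with theta_0 = 1, the autocovariance is
  gamma(k) = sigma^2 * sum_{i=0..q-k} theta_i * theta_{i+k},
and rho(k) = gamma(k) / gamma(0). Sigma^2 cancels.
  numerator   = (1)*(0.1) + (0.1)*(-0.504) = 0.0496.
  denominator = (1)^2 + (0.1)^2 + (-0.504)^2 = 1.264016.
  rho(1) = 0.0496 / 1.264016 = 0.0392.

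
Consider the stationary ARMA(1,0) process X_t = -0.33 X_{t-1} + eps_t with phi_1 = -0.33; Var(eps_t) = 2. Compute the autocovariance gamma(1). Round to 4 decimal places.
\gamma(1) = -0.7407

Multiply the model equation by X_{t-k} and take expectations. With theta_0 = psi_0 = 1 and psi_j the MA(infinity) weights, this gives
  gamma(k) - sum_i phi_i gamma(k-i) = c_k,
  c_k = sigma^2 * sum_{j=k..q} theta_j psi_{j-k}   (c_k = 0 for k > q),
using gamma(-m) = gamma(m).
Pure AR (q = 0): c_0 = sigma^2 = 2, c_k = 0 for k >= 1.
Equations for k = 0 and k = 1 (AR order 1):
  gamma(0) = phi_1 gamma(1) + c_0
  gamma(1) = phi_1 gamma(0) + c_1
Substituting the second into the first: gamma(0) (1 - phi_1^2) = c_0 + phi_1 c_1, so
  gamma(0) = c_0 / (1 - phi_1^2) = 2 / (1 - (-0.33)^2) = 2 / 0.8911 = 2.244417.
  gamma(1) = phi_1 gamma(0) = (-0.33)(2.244417) = -0.740658.
Therefore gamma(1) = -0.7407 (to 4 decimal places).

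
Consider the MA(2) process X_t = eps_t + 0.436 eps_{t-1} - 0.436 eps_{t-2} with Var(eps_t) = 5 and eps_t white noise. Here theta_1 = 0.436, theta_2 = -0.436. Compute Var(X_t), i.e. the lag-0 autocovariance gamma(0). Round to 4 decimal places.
\gamma(0) = 6.9010

For an MA(q) process X_t = eps_t + sum_i theta_i eps_{t-i} with
Var(eps_t) = sigma^2, the variance is
  gamma(0) = sigma^2 * (1 + sum_i theta_i^2).
  sum_i theta_i^2 = (0.436)^2 + (-0.436)^2 = 0.190096 + 0.190096 = 0.380192.
  gamma(0) = 5 * (1 + 0.380192) = 5 * 1.380192 = 6.90096, which rounds to 6.9010.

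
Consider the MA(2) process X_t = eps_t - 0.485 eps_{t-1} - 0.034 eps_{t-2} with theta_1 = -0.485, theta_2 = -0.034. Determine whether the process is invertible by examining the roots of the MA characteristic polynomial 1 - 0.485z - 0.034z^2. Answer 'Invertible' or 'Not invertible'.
\text{Invertible}

The MA(q) characteristic polynomial is P(z) = 1 - 0.485z - 0.034z^2.
Invertibility requires all roots to lie outside the unit circle, i.e. |z| > 1 for every root.
Set 1 + (-0.485) z + (-0.034) z^2 = 0, i.e. a z^2 + b z + c = 0 with a = -0.034, b = -0.485, c = 1.
Discriminant D = b^2 - 4ac = (-0.485)^2 - 4*(-0.034)*1 = 0.235225 - (-0.136) = 0.371225.
D >= 0, so the roots are real: z = (-b +/- sqrt(D)) / (2a) = (0.485 +/- 0.609282) / (-0.068).
  z_1 = (0.485 + 0.609282) / (-0.068) = -16.0924,   |z_1| = 16.0924.
  z_2 = (0.485 - 0.609282) / (-0.068) = 1.8277,   |z_2| = 1.8277.
Moduli of all roots: 16.0924, 1.8277.
All moduli strictly greater than 1? Yes.
Verdict: Invertible.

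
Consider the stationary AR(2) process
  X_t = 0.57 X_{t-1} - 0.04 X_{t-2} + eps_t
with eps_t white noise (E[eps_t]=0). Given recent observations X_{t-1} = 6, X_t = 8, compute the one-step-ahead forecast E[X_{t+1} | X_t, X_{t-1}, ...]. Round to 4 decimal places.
E[X_{t+1} \mid \mathcal F_t] = 4.3200

For an AR(p) model X_t = c + sum_i phi_i X_{t-i} + eps_t, the
one-step-ahead conditional mean is
  E[X_{t+1} | X_t, ...] = c + sum_i phi_i X_{t+1-i}.
Substitute known values:
  E[X_{t+1} | ...] = (0.57) * (8) + (-0.04) * (6)
                   = 4.3200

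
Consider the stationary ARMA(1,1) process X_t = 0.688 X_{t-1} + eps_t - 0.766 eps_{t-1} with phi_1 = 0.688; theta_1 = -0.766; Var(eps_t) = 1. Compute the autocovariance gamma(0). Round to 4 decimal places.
\gamma(0) = 1.0116

Multiply the model equation by X_{t-k} and take expectations. With theta_0 = psi_0 = 1 and psi_j the MA(infinity) weights, this gives
  gamma(k) - sum_i phi_i gamma(k-i) = c_k,
  c_k = sigma^2 * sum_{j=k..q} theta_j psi_{j-k}   (c_k = 0 for k > q),
using gamma(-m) = gamma(m).
psi-weights needed (psi_j = theta_j + sum_i phi_i psi_{j-i}):
  psi_1 = theta_1 + phi_1 = -0.766 + (0.688) = -0.078
Right-hand sides:
  c_0 = sigma^2 (1 + theta_1 psi_1) = 1 * (1 + (-0.766)(-0.078)) = 1 * 1.059748 = 1.059748
  c_1 = sigma^2 theta_1 = 1 * (-0.766) = -0.766
  c_2 = 0
Equations for k = 0 and k = 1 (AR order 1):
  gamma(0) = phi_1 gamma(1) + c_0
  gamma(1) = phi_1 gamma(0) + c_1
Substituting the second into the first: gamma(0) (1 - phi_1^2) = c_0 + phi_1 c_1, so
  gamma(0) = (c_0 + phi_1 c_1) / (1 - phi_1^2) = (1.059748 + (0.688)(-0.766)) / (1 - (0.688)^2) = 0.53274 / 0.526656 = 1.011552.
Therefore gamma(0) = 1.0116 (to 4 decimal places).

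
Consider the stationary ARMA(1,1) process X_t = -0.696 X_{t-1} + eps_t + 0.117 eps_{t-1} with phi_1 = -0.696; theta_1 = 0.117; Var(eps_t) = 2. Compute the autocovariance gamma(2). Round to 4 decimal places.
\gamma(2) = 1.4359

Multiply the model equation by X_{t-k} and take expectations. With theta_0 = psi_0 = 1 and psi_j the MA(infinity) weights, this gives
  gamma(k) - sum_i phi_i gamma(k-i) = c_k,
  c_k = sigma^2 * sum_{j=k..q} theta_j psi_{j-k}   (c_k = 0 for k > q),
using gamma(-m) = gamma(m).
psi-weights needed (psi_j = theta_j + sum_i phi_i psi_{j-i}):
  psi_1 = theta_1 + phi_1 = 0.117 + (-0.696) = -0.579
Right-hand sides:
  c_0 = sigma^2 (1 + theta_1 psi_1) = 2 * (1 + (0.117)(-0.579)) = 2 * 0.932257 = 1.864514
  c_1 = sigma^2 theta_1 = 2 * (0.117) = 0.234
  c_2 = 0
Equations for k = 0 and k = 1 (AR order 1):
  gamma(0) = phi_1 gamma(1) + c_0
  gamma(1) = phi_1 gamma(0) + c_1
Substituting the second into the first: gamma(0) (1 - phi_1^2) = c_0 + phi_1 c_1, so
  gamma(0) = (c_0 + phi_1 c_1) / (1 - phi_1^2) = (1.864514 + (-0.696)(0.234)) / (1 - (-0.696)^2) = 1.70165 / 0.515584 = 3.300432.
  gamma(1) = phi_1 gamma(0) + c_1 = (-0.696)(3.300432) + (0.234) = -2.063101.
For k = 2 (> q): gamma(2) = phi_1 gamma(1) = (-0.696)(-2.063101) = 1.435918.
Therefore gamma(2) = 1.4359 (to 4 decimal places).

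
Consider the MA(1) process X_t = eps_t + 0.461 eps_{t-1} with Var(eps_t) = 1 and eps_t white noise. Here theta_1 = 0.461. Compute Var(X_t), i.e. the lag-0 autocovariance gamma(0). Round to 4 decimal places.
\gamma(0) = 1.2125

For an MA(q) process X_t = eps_t + sum_i theta_i eps_{t-i} with
Var(eps_t) = sigma^2, the variance is
  gamma(0) = sigma^2 * (1 + sum_i theta_i^2).
  sum_i theta_i^2 = (0.461)^2 = 0.212521.
  gamma(0) = 1 * (1 + 0.212521) = 1 * 1.212521 = 1.212521, which rounds to 1.2125.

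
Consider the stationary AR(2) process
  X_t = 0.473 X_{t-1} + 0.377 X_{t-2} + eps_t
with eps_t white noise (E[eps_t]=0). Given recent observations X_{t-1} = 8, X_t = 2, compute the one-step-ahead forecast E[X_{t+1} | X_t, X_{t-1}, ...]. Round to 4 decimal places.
E[X_{t+1} \mid \mathcal F_t] = 3.9620

For an AR(p) model X_t = c + sum_i phi_i X_{t-i} + eps_t, the
one-step-ahead conditional mean is
  E[X_{t+1} | X_t, ...] = c + sum_i phi_i X_{t+1-i}.
Substitute known values:
  E[X_{t+1} | ...] = (0.473) * (2) + (0.377) * (8)
                   = 3.9620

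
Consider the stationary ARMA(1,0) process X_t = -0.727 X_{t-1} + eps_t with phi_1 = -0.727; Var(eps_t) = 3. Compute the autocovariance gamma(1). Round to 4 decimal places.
\gamma(1) = -4.6259

Multiply the model equation by X_{t-k} and take expectations. With theta_0 = psi_0 = 1 and psi_j the MA(infinity) weights, this gives
  gamma(k) - sum_i phi_i gamma(k-i) = c_k,
  c_k = sigma^2 * sum_{j=k..q} theta_j psi_{j-k}   (c_k = 0 for k > q),
using gamma(-m) = gamma(m).
Pure AR (q = 0): c_0 = sigma^2 = 3, c_k = 0 for k >= 1.
Equations for k = 0 and k = 1 (AR order 1):
  gamma(0) = phi_1 gamma(1) + c_0
  gamma(1) = phi_1 gamma(0) + c_1
Substituting the second into the first: gamma(0) (1 - phi_1^2) = c_0 + phi_1 c_1, so
  gamma(0) = c_0 / (1 - phi_1^2) = 3 / (1 - (-0.727)^2) = 3 / 0.471471 = 6.363064.
  gamma(1) = phi_1 gamma(0) = (-0.727)(6.363064) = -4.625947.
Therefore gamma(1) = -4.6259 (to 4 decimal places).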